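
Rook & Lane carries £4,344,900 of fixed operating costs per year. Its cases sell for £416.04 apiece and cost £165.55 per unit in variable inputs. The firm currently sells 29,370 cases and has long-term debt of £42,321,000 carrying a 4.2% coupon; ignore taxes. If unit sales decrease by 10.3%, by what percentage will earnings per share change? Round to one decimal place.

Contribution at this volume is 29,370 × £250.49 = £7,356,891.30.
Subtracting fixed costs: EBIT = £7,356,891.30 − £4,344,900 = £3,011,991.30.
After interest of £1,777,482.00, pre-tax earnings = £1,234,509.30.
DCL = total CM / (EBIT − I) = £7,356,891.30 / £1,234,509.30 = 5.9594.
%ΔEPS = DCL × %ΔSales = 5.9594 × -10.3% = -61.4%.

-61.4%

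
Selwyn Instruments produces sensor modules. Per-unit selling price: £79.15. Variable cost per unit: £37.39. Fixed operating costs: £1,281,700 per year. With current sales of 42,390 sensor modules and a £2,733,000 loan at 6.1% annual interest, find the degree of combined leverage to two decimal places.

Total contribution margin = 42,390 × £41.76 = £1,770,206.40.
EBIT = £1,770,206.40 − £1,281,700 = £488,506.40. Interest = £166,713.00.
DOL = £1,770,206.40 ÷ £488,506.40 = 3.6237; DFL = £488,506.40 ÷ £321,793.40 = 1.5181.
DCL = DOL × DFL = 3.6237 × 1.5181 = 5.5011.

5.50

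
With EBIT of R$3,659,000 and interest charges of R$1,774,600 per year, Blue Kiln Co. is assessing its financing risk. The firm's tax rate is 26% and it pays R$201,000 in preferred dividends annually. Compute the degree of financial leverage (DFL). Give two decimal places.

Annual interest charges come to R$1,774,600.00.
Pre-tax preferred-dividend burden = R$201,000 ÷ (1 − 0.26) = R$271,621.62.
DFL = EBIT ÷ [EBIT − I − D_p/(1−t)] = R$3,659,000 ÷ [R$3,659,000 − R$1,774,600.00 − R$271,621.62] = R$3,659,000 ÷ R$1,612,778.38 = 2.2688.

2.27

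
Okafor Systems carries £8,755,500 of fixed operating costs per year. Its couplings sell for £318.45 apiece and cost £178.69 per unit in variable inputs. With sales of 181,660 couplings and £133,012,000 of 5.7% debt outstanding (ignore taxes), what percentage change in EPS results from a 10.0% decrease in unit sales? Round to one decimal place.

-28.0%

Contribution at this volume is 181,660 × £139.76 = £25,388,801.60.
EBIT = £25,388,801.60 − £8,755,500 = £16,633,301.60.
Interest = £7,581,684.00, so EBIT − I = £9,051,617.60.
DCL = total CM / (EBIT − I) = £25,388,801.60 / £9,051,617.60 = 2.8049.
%ΔEPS = DCL × %ΔSales = 2.8049 × -10.0% = -28.0%.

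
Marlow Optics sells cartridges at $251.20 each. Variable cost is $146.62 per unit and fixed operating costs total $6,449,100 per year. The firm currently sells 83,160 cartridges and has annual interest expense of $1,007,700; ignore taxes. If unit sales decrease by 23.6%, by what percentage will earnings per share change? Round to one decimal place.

-165.5%

Total contribution margin = 83,160 × $104.58 = $8,696,872.80.
Operating income = contribution − fixed costs = $8,696,872.80 − $6,449,100 = $2,247,772.80.
After interest of $1,007,700.00, pre-tax earnings = $1,240,072.80.
Degree of combined leverage = contribution ÷ (EBIT − I) = $8,696,872.80 ÷ $1,240,072.80 = 7.0132.
%ΔEPS = DCL × %ΔSales = 7.0132 × -23.6% = -165.5%.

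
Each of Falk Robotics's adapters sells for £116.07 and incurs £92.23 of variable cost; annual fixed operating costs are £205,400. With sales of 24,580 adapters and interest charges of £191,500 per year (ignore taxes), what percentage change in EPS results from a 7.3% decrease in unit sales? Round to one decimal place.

At 24,580 units, contribution = 24,580 × £23.84 = £585,987.20.
Operating income = contribution − fixed costs = £585,987.20 − £205,400 = £380,587.20.
After interest of £191,500.00, pre-tax earnings = £189,087.20.
DCL = total CM / (EBIT − I) = £585,987.20 / £189,087.20 = 3.0990.
%ΔEPS = DCL × %ΔSales = 3.0990 × -7.3% = -22.6%.

-22.6%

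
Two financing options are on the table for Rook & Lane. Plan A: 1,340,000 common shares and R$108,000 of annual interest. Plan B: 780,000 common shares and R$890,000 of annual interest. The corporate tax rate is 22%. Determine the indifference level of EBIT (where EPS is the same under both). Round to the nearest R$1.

R$1,979,214

Set EPS_A = EPS_B: (EBIT − R$108,000)(1 − 0.22) ÷ 1,340,000 = (EBIT − R$890,000)(1 − 0.22) ÷ 780,000.
The (1 − t) factor cancels: (EBIT − 108,000) × 780,000 = (EBIT − 890,000) × 1,340,000.
Solving, EBIT = (890,000·1,340,000 − 108,000·780,000) / (1,340,000 − 780,000) = 1,108,360,000,000 / 560,000 = 1,979,214.29.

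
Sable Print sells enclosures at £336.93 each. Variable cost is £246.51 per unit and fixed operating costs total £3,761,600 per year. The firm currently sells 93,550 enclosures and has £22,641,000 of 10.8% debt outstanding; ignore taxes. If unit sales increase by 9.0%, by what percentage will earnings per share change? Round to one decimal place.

Contribution at this volume is 93,550 × £90.42 = £8,458,791.00.
Operating income = contribution − fixed costs = £8,458,791.00 − £3,761,600 = £4,697,191.00.
Interest = £2,445,228.00, so EBIT − I = £2,251,963.00.
Degree of combined leverage = contribution ÷ (EBIT − I) = £8,458,791.00 ÷ £2,251,963.00 = 3.7562.
EPS therefore changes by 3.7562 × (+9.0%) = +33.8%.

+33.8%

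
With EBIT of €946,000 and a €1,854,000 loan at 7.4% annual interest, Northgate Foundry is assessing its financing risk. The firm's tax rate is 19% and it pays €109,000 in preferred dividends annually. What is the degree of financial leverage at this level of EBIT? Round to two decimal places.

Annual interest charges come to €137,196.00.
Pre-tax preferred-dividend burden = €109,000 ÷ (1 − 0.19) = €134,567.90.
DFL = EBIT ÷ [EBIT − I − D_p/(1−t)] = €946,000 ÷ [€946,000 − €137,196.00 − €134,567.90] = €946,000 ÷ €674,236.10 = 1.4031.

1.40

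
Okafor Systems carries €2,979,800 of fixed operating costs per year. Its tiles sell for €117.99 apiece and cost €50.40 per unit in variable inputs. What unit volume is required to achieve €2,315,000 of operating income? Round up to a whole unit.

Each unit contributes €117.99 − €50.40 = €67.59.
Units = (FC + target) / CM = (€2,979,800 + €2,315,000) / €67.59 = 78,337.03, so 78,338 tiles.

78,338 tiles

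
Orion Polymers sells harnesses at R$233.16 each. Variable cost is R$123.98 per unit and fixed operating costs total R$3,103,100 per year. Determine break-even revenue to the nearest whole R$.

R$6,626,844

Contribution margin per unit = R$233.16 − R$123.98 = R$109.18, a CM ratio of R$109.18 ÷ R$233.16 = 0.4683.
Break-even revenue = fixed costs × price ÷ CM = R$3,103,100 × R$233.16 ÷ R$109.18 = R$6,626,844.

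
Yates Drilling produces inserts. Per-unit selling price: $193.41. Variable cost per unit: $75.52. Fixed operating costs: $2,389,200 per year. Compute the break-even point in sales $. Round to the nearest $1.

$3,919,715

Contribution margin per unit = $193.41 − $75.52 = $117.89, a CM ratio of $117.89 ÷ $193.41 = 0.6095.
Break-even revenue = fixed costs × price ÷ CM = $2,389,200 × $193.41 ÷ $117.89 = $3,919,715.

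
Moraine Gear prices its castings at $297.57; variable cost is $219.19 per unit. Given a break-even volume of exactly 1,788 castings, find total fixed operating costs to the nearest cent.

Unit CM = price − variable cost = $297.57 − $219.19 = $78.38.
Fixed costs = break-even units × CM = 1,788 × $78.38 = $140,143.44.

$140,143.44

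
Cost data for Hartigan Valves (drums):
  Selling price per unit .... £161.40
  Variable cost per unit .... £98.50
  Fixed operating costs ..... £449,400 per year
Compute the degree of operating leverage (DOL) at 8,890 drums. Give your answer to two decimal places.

5.09

At 8,890 units, contribution = 8,890 × £62.90 = £559,181.00.
EBIT = £559,181.00 − £449,400 = £109,781.00.
DOL = contribution ÷ EBIT = £559,181.00 ÷ £109,781.00 = 5.0936.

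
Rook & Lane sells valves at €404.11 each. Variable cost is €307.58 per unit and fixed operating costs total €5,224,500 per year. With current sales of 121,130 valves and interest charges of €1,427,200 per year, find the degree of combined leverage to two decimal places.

2.32

Contribution at this volume is 121,130 × €96.53 = €11,692,678.90.
Operating income = contribution − fixed costs = €11,692,678.90 − €5,224,500 = €6,468,178.90. Interest = €1,427,200.00, so EBIT − I = €5,040,978.90.
DCL = contribution ÷ (EBIT − I) = €11,692,678.90 ÷ €5,040,978.90 = 2.3195.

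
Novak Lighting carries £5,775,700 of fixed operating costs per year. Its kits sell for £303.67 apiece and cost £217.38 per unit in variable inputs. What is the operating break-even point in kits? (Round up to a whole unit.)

66,934 kits

Unit CM = price − variable cost = £303.67 − £217.38 = £86.29.
Units to break even: £5,775,700 ÷ £86.29 = 66,933.60, rounded up to 66,934.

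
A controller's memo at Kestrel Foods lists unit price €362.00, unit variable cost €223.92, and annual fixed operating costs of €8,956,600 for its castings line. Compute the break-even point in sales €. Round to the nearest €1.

€23,481,237

CM per unit = €362.00 − €223.92 = €138.08; CM ratio = €138.08 / €362.00 = 0.3814.
Break-even revenue = fixed costs × price ÷ CM = €8,956,600 × €362.00 ÷ €138.08 = €23,481,237.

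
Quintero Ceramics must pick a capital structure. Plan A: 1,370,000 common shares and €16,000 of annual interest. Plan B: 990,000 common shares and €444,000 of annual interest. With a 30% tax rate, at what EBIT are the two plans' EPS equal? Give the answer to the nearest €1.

At indifference, (EBIT − 16,000)(1 − t)/1,370,000 = (EBIT − 444,000)(1 − t)/990,000.
The (1 − t) factor cancels: (EBIT − 16,000) × 990,000 = (EBIT − 444,000) × 1,370,000.
Solving, EBIT = (444,000·1,370,000 − 16,000·990,000) / (1,370,000 − 990,000) = 592,440,000,000 / 380,000 = 1,559,052.63.

€1,559,053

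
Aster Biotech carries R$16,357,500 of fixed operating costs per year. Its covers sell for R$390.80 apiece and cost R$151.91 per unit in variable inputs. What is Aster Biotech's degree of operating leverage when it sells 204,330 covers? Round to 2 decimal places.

Total contribution margin = 204,330 × R$238.89 = R$48,812,393.70.
Operating income = contribution − fixed costs = R$48,812,393.70 − R$16,357,500 = R$32,454,893.70.
DOL = contribution ÷ EBIT = R$48,812,393.70 ÷ R$32,454,893.70 = 1.5040.

1.50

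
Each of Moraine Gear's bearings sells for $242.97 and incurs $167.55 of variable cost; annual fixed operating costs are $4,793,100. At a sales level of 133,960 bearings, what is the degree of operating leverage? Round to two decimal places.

1.90

At 133,960 units, contribution = 133,960 × $75.42 = $10,103,263.20.
Operating income = contribution − fixed costs = $10,103,263.20 − $4,793,100 = $5,310,163.20.
DOL = contribution ÷ EBIT = $10,103,263.20 ÷ $5,310,163.20 = 1.9026.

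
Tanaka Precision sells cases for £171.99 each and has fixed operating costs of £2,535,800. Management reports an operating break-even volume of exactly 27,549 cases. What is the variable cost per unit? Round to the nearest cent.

£79.94

At break-even, FC = Q × (P − VC), so P − VC = £2,535,800 ÷ 27,549 = £92.0469.
Variable cost per unit = £171.99 − £92.0469 = £79.94.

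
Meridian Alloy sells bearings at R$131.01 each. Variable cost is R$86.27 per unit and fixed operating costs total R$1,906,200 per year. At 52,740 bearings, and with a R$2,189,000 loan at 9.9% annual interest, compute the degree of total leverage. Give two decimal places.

9.97

Contribution at this volume is 52,740 × R$44.74 = R$2,359,587.60.
EBIT = R$2,359,587.60 − R$1,906,200 = R$453,387.60. Interest = R$216,711.00.
DOL = R$2,359,587.60 ÷ R$453,387.60 = 5.2043; DFL = R$453,387.60 ÷ R$236,676.60 = 1.9156.
DCL = DOL × DFL = 5.2043 × 1.9156 = 9.9694.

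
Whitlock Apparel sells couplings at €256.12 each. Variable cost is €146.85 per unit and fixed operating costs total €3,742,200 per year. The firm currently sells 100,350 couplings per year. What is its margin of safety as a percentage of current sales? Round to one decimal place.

65.9%

Unit CM = price − variable cost = €256.12 − €146.85 = €109.27. Break-even units = €3,742,200 ÷ €109.27 = 34,247.28; break-even revenue = 34,247.28 × €256.12 = €8,771,412.68.
Current sales = 100,350 × €256.12 = €25,701,642.00.
Margin of safety = (€25,701,642.00 − €8,771,412.68) ÷ €25,701,642.00 = 65.9%.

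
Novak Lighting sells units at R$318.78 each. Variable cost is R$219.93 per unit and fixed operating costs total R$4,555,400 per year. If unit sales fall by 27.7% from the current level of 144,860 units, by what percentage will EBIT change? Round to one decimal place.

-40.6%

Contribution at this volume is 144,860 × R$98.85 = R$14,319,411.00.
EBIT = R$14,319,411.00 − R$4,555,400 = R$9,764,011.00.
DOL = contribution ÷ EBIT = R$14,319,411.00 ÷ R$9,764,011.00 = 1.4666.
%ΔEBIT = DOL × %ΔSales = 1.4666 × -27.7% = -40.6%.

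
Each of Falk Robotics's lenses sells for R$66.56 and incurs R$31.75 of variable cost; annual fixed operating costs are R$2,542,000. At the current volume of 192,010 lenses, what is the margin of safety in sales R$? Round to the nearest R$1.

Contribution margin per unit = R$66.56 − R$31.75 = R$34.81. Break-even units = R$2,542,000 ÷ R$34.81 = 73,024.99; break-even revenue = 73,024.99 × R$66.56 = R$4,860,543.52.
Actual sales revenue = 192,010 × R$66.56 = R$12,780,185.60.
Margin of safety = R$12,780,185.60 − R$4,860,543.52 = R$7,919,642.

R$7,919,642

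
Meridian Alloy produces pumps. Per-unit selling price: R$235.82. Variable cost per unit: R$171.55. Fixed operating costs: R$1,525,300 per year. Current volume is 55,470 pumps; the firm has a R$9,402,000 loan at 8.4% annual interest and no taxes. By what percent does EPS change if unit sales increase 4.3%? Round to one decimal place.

Contribution at this volume is 55,470 × R$64.27 = R$3,565,056.90.
Operating income = contribution − fixed costs = R$3,565,056.90 − R$1,525,300 = R$2,039,756.90.
Interest = R$789,768.00, so EBIT − I = R$1,249,988.90.
Degree of combined leverage = contribution ÷ (EBIT − I) = R$3,565,056.90 ÷ R$1,249,988.90 = 2.8521.
EPS therefore changes by 2.8521 × (+4.3%) = +12.3%.

+12.3%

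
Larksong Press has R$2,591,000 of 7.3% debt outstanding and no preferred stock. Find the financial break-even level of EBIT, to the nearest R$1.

R$189,143

Annual interest = 7.3% × R$2,591,000 = R$189,143.00.
Without preferred stock the financial break-even is simply EBIT = interest = R$189,143.00.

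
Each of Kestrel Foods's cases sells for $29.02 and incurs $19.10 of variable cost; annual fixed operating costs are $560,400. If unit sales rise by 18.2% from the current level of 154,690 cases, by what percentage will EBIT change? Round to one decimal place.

+28.7%

At 154,690 units, contribution = 154,690 × $9.92 = $1,534,524.80.
EBIT = $1,534,524.80 − $560,400 = $974,124.80.
DOL = contribution ÷ EBIT = $1,534,524.80 ÷ $974,124.80 = 1.5753.
%ΔEBIT = DOL × %ΔSales = 1.5753 × +18.2% = +28.7%.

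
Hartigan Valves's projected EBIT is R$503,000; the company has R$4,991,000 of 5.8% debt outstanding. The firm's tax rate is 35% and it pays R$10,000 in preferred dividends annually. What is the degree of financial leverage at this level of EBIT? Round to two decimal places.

2.54

Interest = R$289,478.00.
Pre-tax preferred-dividend burden = R$10,000 ÷ (1 − 0.35) = R$15,384.62.
DFL = EBIT ÷ [EBIT − I − D_p/(1−t)] = R$503,000 ÷ [R$503,000 − R$289,478.00 − R$15,384.62] = R$503,000 ÷ R$198,137.38 = 2.5386.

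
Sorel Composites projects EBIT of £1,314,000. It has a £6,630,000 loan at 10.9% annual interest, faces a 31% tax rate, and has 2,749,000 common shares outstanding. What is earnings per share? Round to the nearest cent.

Interest = £722,670.00, so EBT = £1,314,000 − £722,670.00 = £591,330.00.
Net income = £591,330.00 × (1 − 0.31) = £408,017.70.
Per share: £408,017.70 / 2,749,000 shares = £0.15.

£0.15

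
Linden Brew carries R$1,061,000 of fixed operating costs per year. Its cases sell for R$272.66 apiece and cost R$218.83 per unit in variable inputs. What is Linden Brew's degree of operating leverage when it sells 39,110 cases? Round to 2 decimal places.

2.02

Total contribution margin = 39,110 × R$53.83 = R$2,105,291.30.
EBIT = R$2,105,291.30 − R$1,061,000 = R$1,044,291.30.
DOL = contribution ÷ EBIT = R$2,105,291.30 ÷ R$1,044,291.30 = 2.0160.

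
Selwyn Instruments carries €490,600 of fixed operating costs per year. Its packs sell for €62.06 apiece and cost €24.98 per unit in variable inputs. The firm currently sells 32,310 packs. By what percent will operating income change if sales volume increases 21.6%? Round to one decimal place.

Total contribution margin = 32,310 × €37.08 = €1,198,054.80.
EBIT = €1,198,054.80 − €490,600 = €707,454.80.
Degree of operating leverage = €1,198,054.80 / €707,454.80 = 1.6935.
Operating income changes by 1.6935 × +21.6% = +36.6%.

+36.6%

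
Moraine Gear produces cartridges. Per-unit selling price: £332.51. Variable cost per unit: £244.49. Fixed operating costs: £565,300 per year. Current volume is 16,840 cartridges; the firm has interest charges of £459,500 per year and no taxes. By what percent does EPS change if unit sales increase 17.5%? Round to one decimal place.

+56.7%

At 16,840 units, contribution = 16,840 × £88.02 = £1,482,256.80.
Operating income = contribution − fixed costs = £1,482,256.80 − £565,300 = £916,956.80.
After interest of £459,500.00, pre-tax earnings = £457,456.80.
Degree of combined leverage = contribution ÷ (EBIT − I) = £1,482,256.80 ÷ £457,456.80 = 3.2402.
%ΔEPS = DCL × %ΔSales = 3.2402 × +17.5% = +56.7%.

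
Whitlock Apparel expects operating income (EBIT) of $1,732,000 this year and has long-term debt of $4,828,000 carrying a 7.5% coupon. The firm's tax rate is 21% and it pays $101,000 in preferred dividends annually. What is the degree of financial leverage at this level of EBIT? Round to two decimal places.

1.39

Annual interest charges come to $362,100.00.
Preferred dividends grossed up pre-tax: $101,000 / (1 − 0.21) = $127,848.10.
DFL = EBIT ÷ [EBIT − I − D_p/(1−t)] = $1,732,000 ÷ [$1,732,000 − $362,100.00 − $127,848.10] = $1,732,000 ÷ $1,242,051.90 = 1.3945.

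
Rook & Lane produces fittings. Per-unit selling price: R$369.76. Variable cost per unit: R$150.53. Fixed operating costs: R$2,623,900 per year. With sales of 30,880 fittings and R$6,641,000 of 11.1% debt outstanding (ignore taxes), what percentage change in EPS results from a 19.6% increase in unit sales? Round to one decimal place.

+38.9%

At 30,880 units, contribution = 30,880 × R$219.23 = R$6,769,822.40.
Operating income = contribution − fixed costs = R$6,769,822.40 − R$2,623,900 = R$4,145,922.40.
Interest = R$737,151.00, so EBIT − I = R$3,408,771.40.
Degree of combined leverage = contribution ÷ (EBIT − I) = R$6,769,822.40 ÷ R$3,408,771.40 = 1.9860.
%ΔEPS = DCL × %ΔSales = 1.9860 × +19.6% = +38.9%.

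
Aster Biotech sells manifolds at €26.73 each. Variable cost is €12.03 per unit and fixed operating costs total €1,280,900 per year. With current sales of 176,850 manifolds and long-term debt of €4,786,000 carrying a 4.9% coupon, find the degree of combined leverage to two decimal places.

2.40

Contribution at this volume is 176,850 × €14.70 = €2,599,695.00.
Subtracting fixed costs: EBIT = €2,599,695.00 − €1,280,900 = €1,318,795.00. Interest = €234,514.00.
DOL = €2,599,695.00 ÷ €1,318,795.00 = 1.9713; DFL = €1,318,795.00 ÷ €1,084,281.00 = 1.2163.
DCL = DOL × DFL = 1.9713 × 1.2163 = 2.3977.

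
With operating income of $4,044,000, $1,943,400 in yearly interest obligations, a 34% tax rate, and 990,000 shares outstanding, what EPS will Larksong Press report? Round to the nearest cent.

$1.40

Pre-tax income = $4,044,000 − $1,943,400.00 = $2,100,600.00.
After tax at 34%: net income = $2,100,600.00 × 0.66 = $1,386,396.00.
Per share: $1,386,396.00 / 990,000 shares = $1.40.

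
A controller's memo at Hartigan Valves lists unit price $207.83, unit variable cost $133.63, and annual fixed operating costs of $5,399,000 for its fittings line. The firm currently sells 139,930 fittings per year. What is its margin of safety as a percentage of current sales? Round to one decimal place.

Unit CM = price − variable cost = $207.83 − $133.63 = $74.20. Break-even units = $5,399,000 ÷ $74.20 = 72,762.80; break-even revenue = 72,762.80 × $207.83 = $15,122,293.40.
Current sales = 139,930 × $207.83 = $29,081,651.90.
Margin of safety = ($29,081,651.90 − $15,122,293.40) ÷ $29,081,651.90 = 48.0%.

48.0%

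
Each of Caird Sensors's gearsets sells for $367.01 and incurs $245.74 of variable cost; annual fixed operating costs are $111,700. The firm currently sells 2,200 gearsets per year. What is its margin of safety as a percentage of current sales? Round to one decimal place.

58.1%

Contribution margin per unit = $367.01 − $245.74 = $121.27. Break-even units = $111,700 ÷ $121.27 = 921.09; break-even revenue = 921.09 × $367.01 = $338,047.47.
Actual sales revenue = 2,200 × $367.01 = $807,422.00.
Margin of safety = ($807,422.00 − $338,047.47) ÷ $807,422.00 = 58.1%.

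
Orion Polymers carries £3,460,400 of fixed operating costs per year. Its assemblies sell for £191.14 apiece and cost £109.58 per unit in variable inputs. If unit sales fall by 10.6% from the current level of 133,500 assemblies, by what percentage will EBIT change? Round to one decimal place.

-15.5%

At 133,500 units, contribution = 133,500 × £81.56 = £10,888,260.00.
Subtracting fixed costs: EBIT = £10,888,260.00 − £3,460,400 = £7,427,860.00.
Degree of operating leverage = £10,888,260.00 / £7,427,860.00 = 1.4659.
%ΔEBIT = DOL × %ΔSales = 1.4659 × -10.6% = -15.5%.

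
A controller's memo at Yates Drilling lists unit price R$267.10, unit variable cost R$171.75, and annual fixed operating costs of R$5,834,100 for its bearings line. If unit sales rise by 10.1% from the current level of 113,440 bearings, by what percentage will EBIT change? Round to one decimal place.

Total contribution margin = 113,440 × R$95.35 = R$10,816,504.00.
Operating income = contribution − fixed costs = R$10,816,504.00 − R$5,834,100 = R$4,982,404.00.
DOL = contribution ÷ EBIT = R$10,816,504.00 ÷ R$4,982,404.00 = 2.1709.
So EBIT moves 2.1709 × (+10.1%) = +21.9%.

+21.9%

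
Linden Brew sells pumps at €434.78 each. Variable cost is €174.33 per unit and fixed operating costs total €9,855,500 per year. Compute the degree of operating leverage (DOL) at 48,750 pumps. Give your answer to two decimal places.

4.47

Contribution at this volume is 48,750 × €260.45 = €12,696,937.50.
EBIT = €12,696,937.50 − €9,855,500 = €2,841,437.50.
So DOL = total CM / EBIT = €12,696,937.50 / €2,841,437.50 = 4.4685.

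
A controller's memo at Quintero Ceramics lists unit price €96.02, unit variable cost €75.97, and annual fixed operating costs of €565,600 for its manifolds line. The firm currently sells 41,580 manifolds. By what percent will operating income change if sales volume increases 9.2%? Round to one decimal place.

At 41,580 units, contribution = 41,580 × €20.05 = €833,679.00.
Subtracting fixed costs: EBIT = €833,679.00 − €565,600 = €268,079.00.
Degree of operating leverage = €833,679.00 / €268,079.00 = 3.1098.
So EBIT moves 3.1098 × (+9.2%) = +28.6%.

+28.6%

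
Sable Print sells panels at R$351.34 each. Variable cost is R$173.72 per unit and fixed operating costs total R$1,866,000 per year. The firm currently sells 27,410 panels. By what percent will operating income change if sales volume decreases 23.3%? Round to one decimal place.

At 27,410 units, contribution = 27,410 × R$177.62 = R$4,868,564.20.
Operating income = contribution − fixed costs = R$4,868,564.20 − R$1,866,000 = R$3,002,564.20.
So DOL = total CM / EBIT = R$4,868,564.20 / R$3,002,564.20 = 1.6215.
So EBIT moves 1.6215 × (-23.3%) = -37.8%.

-37.8%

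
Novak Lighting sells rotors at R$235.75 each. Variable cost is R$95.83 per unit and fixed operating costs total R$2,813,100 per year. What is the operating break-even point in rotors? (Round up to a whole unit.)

20,106 rotors

Unit CM = price − variable cost = R$235.75 − R$95.83 = R$139.92.
Break-even volume = fixed costs ÷ CM per unit = R$2,813,100 ÷ R$139.92 = 20,105.06, so 20,106 rotors.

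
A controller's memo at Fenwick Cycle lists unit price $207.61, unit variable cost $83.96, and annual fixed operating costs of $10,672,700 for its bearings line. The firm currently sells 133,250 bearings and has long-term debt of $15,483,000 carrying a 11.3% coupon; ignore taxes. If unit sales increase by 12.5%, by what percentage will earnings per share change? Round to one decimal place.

+50.8%

Contribution at this volume is 133,250 × $123.65 = $16,476,362.50.
Subtracting fixed costs: EBIT = $16,476,362.50 − $10,672,700 = $5,803,662.50.
Interest = $1,749,579.00, so EBIT − I = $4,054,083.50.
DCL = total CM / (EBIT − I) = $16,476,362.50 / $4,054,083.50 = 4.0641.
EPS therefore changes by 4.0641 × (+12.5%) = +50.8%.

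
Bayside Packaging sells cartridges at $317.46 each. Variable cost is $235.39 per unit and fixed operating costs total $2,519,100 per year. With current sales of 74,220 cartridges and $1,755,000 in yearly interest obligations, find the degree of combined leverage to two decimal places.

At 74,220 units, contribution = 74,220 × $82.07 = $6,091,235.40.
EBIT = $6,091,235.40 − $2,519,100 = $3,572,135.40. Interest = $1,755,000.00.
DOL = $6,091,235.40 ÷ $3,572,135.40 = 1.7052; DFL = $3,572,135.40 ÷ $1,817,135.40 = 1.9658.
Combined leverage = 1.7052 × 1.9658 = 3.3521.

3.35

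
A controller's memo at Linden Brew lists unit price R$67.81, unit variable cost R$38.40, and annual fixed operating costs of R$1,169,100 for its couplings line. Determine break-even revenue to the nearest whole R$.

Contribution margin per unit = R$67.81 − R$38.40 = R$29.41, a CM ratio of R$29.41 ÷ R$67.81 = 0.4337.
Break-even revenue = fixed costs × price ÷ CM = R$1,169,100 × R$67.81 ÷ R$29.41 = R$2,695,569.

R$2,695,569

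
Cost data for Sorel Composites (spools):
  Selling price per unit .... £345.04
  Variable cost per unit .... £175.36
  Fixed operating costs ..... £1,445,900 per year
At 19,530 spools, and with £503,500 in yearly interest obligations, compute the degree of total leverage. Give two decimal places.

Total contribution margin = 19,530 × £169.68 = £3,313,850.40.
Operating income = contribution − fixed costs = £3,313,850.40 − £1,445,900 = £1,867,950.40. Interest = £503,500.00.
DOL = £3,313,850.40 ÷ £1,867,950.40 = 1.7741; DFL = £1,867,950.40 ÷ £1,364,450.40 = 1.3690.
Combined leverage = 1.7741 × 1.3690 = 2.4287.

2.43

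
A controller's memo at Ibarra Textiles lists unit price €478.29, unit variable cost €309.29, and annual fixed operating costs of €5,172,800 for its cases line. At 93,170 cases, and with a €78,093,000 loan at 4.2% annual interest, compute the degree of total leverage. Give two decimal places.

Total contribution margin = 93,170 × €169.00 = €15,745,730.00.
Subtracting fixed costs: EBIT = €15,745,730.00 − €5,172,800 = €10,572,930.00. Interest = €3,279,906.00, so EBIT − I = €7,293,024.00.
Degree of total leverage = total CM / (EBIT − interest) = €15,745,730.00 / €7,293,024.00 = 2.1590.

2.16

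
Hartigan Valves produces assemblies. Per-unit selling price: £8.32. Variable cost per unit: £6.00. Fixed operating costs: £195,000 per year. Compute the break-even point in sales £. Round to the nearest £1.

Contribution margin per unit = £8.32 − £6.00 = £2.32, a CM ratio of £2.32 ÷ £8.32 = 0.2788.
Break-even sales = FC ÷ CM ratio = £195,000 × £8.32 / £2.32 = £699,310.

£699,310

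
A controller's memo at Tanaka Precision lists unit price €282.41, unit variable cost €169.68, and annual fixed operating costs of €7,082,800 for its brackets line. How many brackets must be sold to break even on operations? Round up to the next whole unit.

62,830 brackets

Each unit contributes €282.41 − €169.68 = €112.73.
Units to break even: €7,082,800 ÷ €112.73 = 62,829.77, rounded up to 62,830.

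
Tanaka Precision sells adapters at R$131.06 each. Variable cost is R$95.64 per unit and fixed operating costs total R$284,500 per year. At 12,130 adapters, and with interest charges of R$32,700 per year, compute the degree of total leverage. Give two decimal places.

3.82

At 12,130 units, contribution = 12,130 × R$35.42 = R$429,644.60.
Operating income = contribution − fixed costs = R$429,644.60 − R$284,500 = R$145,144.60. Interest = R$32,700.00.
DOL = R$429,644.60 ÷ R$145,144.60 = 2.9601; DFL = R$145,144.60 ÷ R$112,444.60 = 1.2908.
Combined leverage = 2.9601 × 1.2908 = 3.8209.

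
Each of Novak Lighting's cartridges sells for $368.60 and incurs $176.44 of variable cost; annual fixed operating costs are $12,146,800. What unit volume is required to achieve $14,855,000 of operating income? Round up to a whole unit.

Each unit contributes $368.60 − $176.44 = $192.16.
Need Q such that Q × $192.16 − $12,146,800 = $14,855,000, i.e. Q = $27,001,800 / $192.16 = 140,517.28 → 140,518.

140,518 cartridges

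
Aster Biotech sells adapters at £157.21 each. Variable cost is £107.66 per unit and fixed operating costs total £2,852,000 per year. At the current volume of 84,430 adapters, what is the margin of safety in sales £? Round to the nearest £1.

£4,224,544

Each unit contributes £157.21 − £107.66 = £49.55. Break-even units = £2,852,000 ÷ £49.55 = 57,558.02; break-even revenue = 57,558.02 × £157.21 = £9,048,696.67.
Current sales = 84,430 × £157.21 = £13,273,240.30.
Margin of safety = £13,273,240.30 − £9,048,696.67 = £4,224,544.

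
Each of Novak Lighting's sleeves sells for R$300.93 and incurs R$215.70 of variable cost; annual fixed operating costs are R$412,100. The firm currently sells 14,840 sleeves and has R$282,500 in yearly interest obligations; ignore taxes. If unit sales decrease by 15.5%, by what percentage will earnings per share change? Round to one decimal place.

Contribution at this volume is 14,840 × R$85.23 = R$1,264,813.20.
Operating income = contribution − fixed costs = R$1,264,813.20 − R$412,100 = R$852,713.20.
After interest of R$282,500.00, pre-tax earnings = R$570,213.20.
Degree of combined leverage = contribution ÷ (EBIT − I) = R$1,264,813.20 ÷ R$570,213.20 = 2.2181.
EPS therefore changes by 2.2181 × (-15.5%) = -34.4%.

-34.4%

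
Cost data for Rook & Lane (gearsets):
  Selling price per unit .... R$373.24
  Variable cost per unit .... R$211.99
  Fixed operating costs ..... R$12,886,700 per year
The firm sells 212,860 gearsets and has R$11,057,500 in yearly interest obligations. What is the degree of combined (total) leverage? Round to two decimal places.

At 212,860 units, contribution = 212,860 × R$161.25 = R$34,323,675.00.
Subtracting fixed costs: EBIT = R$34,323,675.00 − R$12,886,700 = R$21,436,975.00. Interest = R$11,057,500.00, so EBIT − I = R$10,379,475.00.
DCL = contribution ÷ (EBIT − I) = R$34,323,675.00 ÷ R$10,379,475.00 = 3.3069.

3.31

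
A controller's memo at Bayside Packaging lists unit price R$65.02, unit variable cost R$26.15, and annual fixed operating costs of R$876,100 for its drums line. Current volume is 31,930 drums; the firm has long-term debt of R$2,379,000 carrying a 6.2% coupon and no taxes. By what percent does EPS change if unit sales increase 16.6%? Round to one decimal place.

At 31,930 units, contribution = 31,930 × R$38.87 = R$1,241,119.10.
Subtracting fixed costs: EBIT = R$1,241,119.10 − R$876,100 = R$365,019.10.
After interest of R$147,498.00, pre-tax earnings = R$217,521.10.
Degree of combined leverage = contribution ÷ (EBIT − I) = R$1,241,119.10 ÷ R$217,521.10 = 5.7057.
EPS therefore changes by 5.7057 × (+16.6%) = +94.7%.

+94.7%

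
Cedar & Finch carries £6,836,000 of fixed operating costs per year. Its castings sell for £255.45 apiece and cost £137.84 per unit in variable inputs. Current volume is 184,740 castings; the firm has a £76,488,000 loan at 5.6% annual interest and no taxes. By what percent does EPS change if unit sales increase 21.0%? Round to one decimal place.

+43.0%

Total contribution margin = 184,740 × £117.61 = £21,727,271.40.
EBIT = £21,727,271.40 − £6,836,000 = £14,891,271.40.
Interest = £4,283,328.00, so EBIT − I = £10,607,943.40.
Degree of combined leverage = contribution ÷ (EBIT − I) = £21,727,271.40 ÷ £10,607,943.40 = 2.0482.
%ΔEPS = DCL × %ΔSales = 2.0482 × +21.0% = +43.0%.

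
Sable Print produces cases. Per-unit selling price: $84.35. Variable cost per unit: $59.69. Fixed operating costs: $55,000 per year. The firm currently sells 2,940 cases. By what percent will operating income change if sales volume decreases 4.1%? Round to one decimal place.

-17.0%

At 2,940 units, contribution = 2,940 × $24.66 = $72,500.40.
Subtracting fixed costs: EBIT = $72,500.40 − $55,000 = $17,500.40.
Degree of operating leverage = $72,500.40 / $17,500.40 = 4.1428.
%ΔEBIT = DOL × %ΔSales = 4.1428 × -4.1% = -17.0%.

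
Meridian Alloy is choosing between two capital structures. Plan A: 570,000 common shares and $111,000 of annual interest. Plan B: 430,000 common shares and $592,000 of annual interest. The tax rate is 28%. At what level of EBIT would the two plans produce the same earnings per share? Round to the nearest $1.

Set EPS_A = EPS_B: (EBIT − $111,000)(1 − 0.28) ÷ 570,000 = (EBIT − $592,000)(1 − 0.28) ÷ 430,000.
The (1 − t) factor cancels: (EBIT − 111,000) × 430,000 = (EBIT − 592,000) × 570,000.
EBIT × (570,000 − 430,000) = 592,000 × 570,000 − 111,000 × 430,000 = 289,710,000,000, so EBIT = 289,710,000,000 ÷ 140,000 = 2,069,357.14.

$2,069,357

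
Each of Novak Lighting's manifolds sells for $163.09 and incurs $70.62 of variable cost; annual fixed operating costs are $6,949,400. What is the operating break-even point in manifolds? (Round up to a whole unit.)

75,154 manifolds

Contribution margin per unit = $163.09 − $70.62 = $92.47.
Break-even volume = fixed costs ÷ CM per unit = $6,949,400 ÷ $92.47 = 75,153.02, so 75,154 manifolds.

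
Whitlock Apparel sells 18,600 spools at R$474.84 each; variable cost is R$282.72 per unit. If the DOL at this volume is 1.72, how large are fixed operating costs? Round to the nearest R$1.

R$1,495,855

Contribution at this volume is 18,600 × R$192.12 = R$3,573,432.00.
Since DOL = CM ÷ EBIT, EBIT = R$3,573,432.00 ÷ 1.72 = R$2,077,576.74.
And FC = contribution − EBIT = R$3,573,432.00 − R$2,077,576.74 = R$1,495,855.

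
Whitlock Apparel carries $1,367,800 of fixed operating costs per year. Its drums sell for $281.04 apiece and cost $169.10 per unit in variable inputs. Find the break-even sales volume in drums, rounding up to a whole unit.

Each unit contributes $281.04 − $169.10 = $111.94.
Break-even volume = fixed costs ÷ CM per unit = $1,367,800 ÷ $111.94 = 12,219.05, so 12,220 drums.

12,220 drums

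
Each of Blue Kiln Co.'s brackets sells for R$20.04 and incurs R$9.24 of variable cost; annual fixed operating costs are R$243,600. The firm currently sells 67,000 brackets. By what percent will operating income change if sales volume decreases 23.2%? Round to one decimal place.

-35.0%

Total contribution margin = 67,000 × R$10.80 = R$723,600.00.
Subtracting fixed costs: EBIT = R$723,600.00 − R$243,600 = R$480,000.00.
DOL = contribution ÷ EBIT = R$723,600.00 ÷ R$480,000.00 = 1.5075.
So EBIT moves 1.5075 × (-23.2%) = -35.0%.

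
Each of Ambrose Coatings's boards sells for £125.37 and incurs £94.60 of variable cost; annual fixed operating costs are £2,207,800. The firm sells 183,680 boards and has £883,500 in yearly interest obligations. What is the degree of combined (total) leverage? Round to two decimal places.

Total contribution margin = 183,680 × £30.77 = £5,651,833.60.
Subtracting fixed costs: EBIT = £5,651,833.60 − £2,207,800 = £3,444,033.60. Interest = £883,500.00, so EBIT − I = £2,560,533.60.
DCL = contribution ÷ (EBIT − I) = £5,651,833.60 ÷ £2,560,533.60 = 2.2073.

2.21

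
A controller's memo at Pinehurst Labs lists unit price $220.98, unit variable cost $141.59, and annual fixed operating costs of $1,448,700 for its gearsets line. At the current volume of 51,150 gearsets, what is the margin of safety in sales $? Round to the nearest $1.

$7,270,708

Contribution margin per unit = $220.98 − $141.59 = $79.39. Break-even units = $1,448,700 ÷ $79.39 = 18,247.89; break-even revenue = 18,247.89 × $220.98 = $4,032,418.77.
Actual sales revenue = 51,150 × $220.98 = $11,303,127.00.
Margin of safety = $11,303,127.00 − $4,032,418.77 = $7,270,708.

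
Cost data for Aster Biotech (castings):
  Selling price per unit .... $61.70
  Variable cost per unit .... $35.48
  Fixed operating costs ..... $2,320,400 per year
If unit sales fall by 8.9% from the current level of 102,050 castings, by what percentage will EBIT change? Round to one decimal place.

-67.0%

Contribution at this volume is 102,050 × $26.22 = $2,675,751.00.
Operating income = contribution − fixed costs = $2,675,751.00 − $2,320,400 = $355,351.00.
DOL = contribution ÷ EBIT = $2,675,751.00 ÷ $355,351.00 = 7.5299.
%ΔEBIT = DOL × %ΔSales = 7.5299 × -8.9% = -67.0%.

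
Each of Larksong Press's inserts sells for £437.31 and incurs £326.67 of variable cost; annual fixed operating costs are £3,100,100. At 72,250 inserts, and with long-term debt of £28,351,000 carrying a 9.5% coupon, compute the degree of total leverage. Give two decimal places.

3.63

At 72,250 units, contribution = 72,250 × £110.64 = £7,993,740.00.
EBIT = £7,993,740.00 − £3,100,100 = £4,893,640.00. Interest = £2,693,345.00, so EBIT − I = £2,200,295.00.
DCL = contribution ÷ (EBIT − I) = £7,993,740.00 ÷ £2,200,295.00 = 3.6330.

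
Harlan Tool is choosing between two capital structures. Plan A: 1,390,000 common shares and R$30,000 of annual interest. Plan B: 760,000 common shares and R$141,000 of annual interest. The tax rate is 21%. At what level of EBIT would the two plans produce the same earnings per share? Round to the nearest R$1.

R$274,905

At indifference, (EBIT − 30,000)(1 − t)/1,390,000 = (EBIT − 141,000)(1 − t)/760,000.
Cancelling (1 − t) and cross-multiplying: 760,000·(EBIT − 30,000) = 1,390,000·(EBIT − 141,000).
Solving, EBIT = (141,000·1,390,000 − 30,000·760,000) / (1,390,000 − 760,000) = 173,190,000,000 / 630,000 = 274,904.76.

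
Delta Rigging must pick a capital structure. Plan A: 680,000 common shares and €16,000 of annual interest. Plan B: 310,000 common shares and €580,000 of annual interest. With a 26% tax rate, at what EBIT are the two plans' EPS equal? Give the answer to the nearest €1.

Set EPS_A = EPS_B: (EBIT − €16,000)(1 − 0.26) ÷ 680,000 = (EBIT − €580,000)(1 − 0.26) ÷ 310,000.
Cancelling (1 − t) and cross-multiplying: 310,000·(EBIT − 16,000) = 680,000·(EBIT − 580,000).
Solving, EBIT = (580,000·680,000 − 16,000·310,000) / (680,000 − 310,000) = 389,440,000,000 / 370,000 = 1,052,540.54.

€1,052,541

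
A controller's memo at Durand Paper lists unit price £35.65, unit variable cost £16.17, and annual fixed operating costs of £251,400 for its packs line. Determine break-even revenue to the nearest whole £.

CM per unit = £35.65 − £16.17 = £19.48; CM ratio = £19.48 / £35.65 = 0.5464.
Break-even revenue = fixed costs × price ÷ CM = £251,400 × £35.65 ÷ £19.48 = £460,083.

£460,083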